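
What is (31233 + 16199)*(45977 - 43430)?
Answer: 120809304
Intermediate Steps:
(31233 + 16199)*(45977 - 43430) = 47432*2547 = 120809304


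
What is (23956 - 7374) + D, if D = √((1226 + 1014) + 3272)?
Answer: 16582 + 2*√1378 ≈ 16656.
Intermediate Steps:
D = 2*√1378 (D = √(2240 + 3272) = √5512 = 2*√1378 ≈ 74.243)
(23956 - 7374) + D = (23956 - 7374) + 2*√1378 = 16582 + 2*√1378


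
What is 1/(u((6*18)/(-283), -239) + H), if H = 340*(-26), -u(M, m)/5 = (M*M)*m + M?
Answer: -80089/693895460 ≈ -0.00011542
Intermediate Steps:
u(M, m) = -5*M - 5*m*M² (u(M, m) = -5*((M*M)*m + M) = -5*(M²*m + M) = -5*(m*M² + M) = -5*(M + m*M²) = -5*M - 5*m*M²)
H = -8840
1/(u((6*18)/(-283), -239) + H) = 1/(-5*(6*18)/(-283)*(1 + ((6*18)/(-283))*(-239)) - 8840) = 1/(-5*108*(-1/283)*(1 + (108*(-1/283))*(-239)) - 8840) = 1/(-5*(-108/283)*(1 - 108/283*(-239)) - 8840) = 1/(-5*(-108/283)*(1 + 25812/283) - 8840) = 1/(-5*(-108/283)*26095/283 - 8840) = 1/(14091300/80089 - 8840) = 1/(-693895460/80089) = -80089/693895460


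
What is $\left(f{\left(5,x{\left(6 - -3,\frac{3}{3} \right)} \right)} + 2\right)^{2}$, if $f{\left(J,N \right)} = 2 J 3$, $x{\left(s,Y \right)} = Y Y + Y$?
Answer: $1024$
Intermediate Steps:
$x{\left(s,Y \right)} = Y + Y^{2}$ ($x{\left(s,Y \right)} = Y^{2} + Y = Y + Y^{2}$)
$f{\left(J,N \right)} = 6 J$
$\left(f{\left(5,x{\left(6 - -3,\frac{3}{3} \right)} \right)} + 2\right)^{2} = \left(6 \cdot 5 + 2\right)^{2} = \left(30 + 2\right)^{2} = 32^{2} = 1024$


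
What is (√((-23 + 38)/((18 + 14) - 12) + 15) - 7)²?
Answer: 259/4 - 21*√7 ≈ 9.1892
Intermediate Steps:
(√((-23 + 38)/((18 + 14) - 12) + 15) - 7)² = (√(15/(32 - 12) + 15) - 7)² = (√(15/20 + 15) - 7)² = (√(15*(1/20) + 15) - 7)² = (√(¾ + 15) - 7)² = (√(63/4) - 7)² = (3*√7/2 - 7)² = (-7 + 3*√7/2)²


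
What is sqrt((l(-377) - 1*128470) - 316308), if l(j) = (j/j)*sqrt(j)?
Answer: sqrt(-444778 + I*sqrt(377)) ≈ 0.01 + 666.92*I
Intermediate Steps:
l(j) = sqrt(j) (l(j) = 1*sqrt(j) = sqrt(j))
sqrt((l(-377) - 1*128470) - 316308) = sqrt((sqrt(-377) - 1*128470) - 316308) = sqrt((I*sqrt(377) - 128470) - 316308) = sqrt((-128470 + I*sqrt(377)) - 316308) = sqrt(-444778 + I*sqrt(377))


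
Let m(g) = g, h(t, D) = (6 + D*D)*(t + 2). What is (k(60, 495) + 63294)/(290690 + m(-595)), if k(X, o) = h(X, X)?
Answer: 286866/290095 ≈ 0.98887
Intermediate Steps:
h(t, D) = (2 + t)*(6 + D**2) (h(t, D) = (6 + D**2)*(2 + t) = (2 + t)*(6 + D**2))
k(X, o) = 12 + X**3 + 2*X**2 + 6*X (k(X, o) = 12 + 2*X**2 + 6*X + X*X**2 = 12 + 2*X**2 + 6*X + X**3 = 12 + X**3 + 2*X**2 + 6*X)
(k(60, 495) + 63294)/(290690 + m(-595)) = ((12 + 60**3 + 2*60**2 + 6*60) + 63294)/(290690 - 595) = ((12 + 216000 + 2*3600 + 360) + 63294)/290095 = ((12 + 216000 + 7200 + 360) + 63294)*(1/290095) = (223572 + 63294)*(1/290095) = 286866*(1/290095) = 286866/290095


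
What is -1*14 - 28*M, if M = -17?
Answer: 462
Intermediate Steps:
-1*14 - 28*M = -1*14 - 28*(-17) = -14 + 476 = 462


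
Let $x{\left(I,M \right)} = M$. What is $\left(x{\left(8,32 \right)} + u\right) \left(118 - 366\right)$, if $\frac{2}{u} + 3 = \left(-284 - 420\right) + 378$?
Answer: $- \frac{2610448}{329} \approx -7934.5$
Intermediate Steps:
$u = - \frac{2}{329}$ ($u = \frac{2}{-3 + \left(\left(-284 - 420\right) + 378\right)} = \frac{2}{-3 + \left(-704 + 378\right)} = \frac{2}{-3 - 326} = \frac{2}{-329} = 2 \left(- \frac{1}{329}\right) = - \frac{2}{329} \approx -0.006079$)
$\left(x{\left(8,32 \right)} + u\right) \left(118 - 366\right) = \left(32 - \frac{2}{329}\right) \left(118 - 366\right) = \frac{10526}{329} \left(-248\right) = - \frac{2610448}{329}$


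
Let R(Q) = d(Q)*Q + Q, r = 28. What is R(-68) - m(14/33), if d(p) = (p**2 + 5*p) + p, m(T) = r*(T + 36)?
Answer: -9496604/33 ≈ -2.8778e+5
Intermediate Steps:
m(T) = 1008 + 28*T (m(T) = 28*(T + 36) = 28*(36 + T) = 1008 + 28*T)
d(p) = p**2 + 6*p
R(Q) = Q + Q**2*(6 + Q) (R(Q) = (Q*(6 + Q))*Q + Q = Q**2*(6 + Q) + Q = Q + Q**2*(6 + Q))
R(-68) - m(14/33) = -68*(1 - 68*(6 - 68)) - (1008 + 28*(14/33)) = -68*(1 - 68*(-62)) - (1008 + 28*(14*(1/33))) = -68*(1 + 4216) - (1008 + 28*(14/33)) = -68*4217 - (1008 + 392/33) = -286756 - 1*33656/33 = -286756 - 33656/33 = -9496604/33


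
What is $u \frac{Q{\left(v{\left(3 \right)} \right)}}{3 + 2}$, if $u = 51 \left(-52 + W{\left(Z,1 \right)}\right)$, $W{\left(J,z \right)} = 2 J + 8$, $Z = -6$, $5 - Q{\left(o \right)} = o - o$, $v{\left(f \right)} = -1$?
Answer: $-2856$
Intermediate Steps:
$Q{\left(o \right)} = 5$ ($Q{\left(o \right)} = 5 - \left(o - o\right) = 5 - 0 = 5 + 0 = 5$)
$W{\left(J,z \right)} = 8 + 2 J$
$u = -2856$ ($u = 51 \left(-52 + \left(8 + 2 \left(-6\right)\right)\right) = 51 \left(-52 + \left(8 - 12\right)\right) = 51 \left(-52 - 4\right) = 51 \left(-56\right) = -2856$)
$u \frac{Q{\left(v{\left(3 \right)} \right)}}{3 + 2} = - 2856 \frac{5}{3 + 2} = - 2856 \cdot \frac{5}{5} = - 2856 \cdot 5 \cdot \frac{1}{5} = \left(-2856\right) 1 = -2856$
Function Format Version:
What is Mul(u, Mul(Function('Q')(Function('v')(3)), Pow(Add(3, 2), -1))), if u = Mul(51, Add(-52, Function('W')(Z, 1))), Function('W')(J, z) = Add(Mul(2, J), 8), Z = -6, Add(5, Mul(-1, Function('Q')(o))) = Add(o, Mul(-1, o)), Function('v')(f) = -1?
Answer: -2856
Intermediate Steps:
Function('Q')(o) = 5 (Function('Q')(o) = Add(5, Mul(-1, Add(o, Mul(-1, o)))) = Add(5, Mul(-1, 0)) = Add(5, 0) = 5)
Function('W')(J, z) = Add(8, Mul(2, J))
u = -2856 (u = Mul(51, Add(-52, Add(8, Mul(2, -6)))) = Mul(51, Add(-52, Add(8, -12))) = Mul(51, Add(-52, -4)) = Mul(51, -56) = -2856)
Mul(u, Mul(Function('Q')(Function('v')(3)), Pow(Add(3, 2), -1))) = Mul(-2856, Mul(5, Pow(Add(3, 2), -1))) = Mul(-2856, Mul(5, Pow(5, -1))) = Mul(-2856, Mul(5, Rational(1, 5))) = Mul(-2856, 1) = -2856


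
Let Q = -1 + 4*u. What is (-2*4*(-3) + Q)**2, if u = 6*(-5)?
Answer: 9409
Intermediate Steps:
u = -30
Q = -121 (Q = -1 + 4*(-30) = -1 - 120 = -121)
(-2*4*(-3) + Q)**2 = (-2*4*(-3) - 121)**2 = (-8*(-3) - 121)**2 = (24 - 121)**2 = (-97)**2 = 9409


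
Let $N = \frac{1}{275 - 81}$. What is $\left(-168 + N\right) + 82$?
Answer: $- \frac{16683}{194} \approx -85.995$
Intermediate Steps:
$N = \frac{1}{194} \approx 0.0051546$
$\left(-168 + N\right) + 82 = \left(-168 + \frac{1}{194}\right) + 82 = - \frac{32591}{194} + 82 = - \frac{16683}{194}$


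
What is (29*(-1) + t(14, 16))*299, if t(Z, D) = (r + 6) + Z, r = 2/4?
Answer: -5083/2 ≈ -2541.5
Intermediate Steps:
r = 1/2 (r = 2*(1/4) = 1/2 ≈ 0.50000)
t(Z, D) = 13/2 + Z (t(Z, D) = (1/2 + 6) + Z = 13/2 + Z)
(29*(-1) + t(14, 16))*299 = (29*(-1) + (13/2 + 14))*299 = (-29 + 41/2)*299 = -17/2*299 = -5083/2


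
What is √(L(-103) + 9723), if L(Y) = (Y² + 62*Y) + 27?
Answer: √13973 ≈ 118.21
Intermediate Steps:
L(Y) = 27 + Y² + 62*Y
√(L(-103) + 9723) = √((27 + (-103)² + 62*(-103)) + 9723) = √((27 + 10609 - 6386) + 9723) = √(4250 + 9723) = √13973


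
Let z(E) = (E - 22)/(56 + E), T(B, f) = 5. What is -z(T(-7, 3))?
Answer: 17/61 ≈ 0.27869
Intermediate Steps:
z(E) = (-22 + E)/(56 + E)
-z(T(-7, 3)) = -(-22 + 5)/(56 + 5) = -(-17)/61 = -1*(-17/61) = 17/61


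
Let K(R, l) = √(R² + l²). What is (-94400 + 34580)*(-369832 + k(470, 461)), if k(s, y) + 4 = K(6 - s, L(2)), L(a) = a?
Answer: 22123589520 - 598200*√2153 ≈ 2.2096e+10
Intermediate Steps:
k(s, y) = -4 + √(4 + (6 - s)²) (k(s, y) = -4 + √((6 - s)² + 2²) = -4 + √((6 - s)² + 4) = -4 + √(4 + (6 - s)²))
(-94400 + 34580)*(-369832 + k(470, 461)) = (-94400 + 34580)*(-369832 + (-4 + √(4 + (-6 + 470)²))) = -59820*(-369832 + (-4 + √(4 + 464²))) = -59820*(-369832 + (-4 + √(4 + 215296))) = -59820*(-369832 + (-4 + √215300)) = -59820*(-369832 + (-4 + 10*√2153)) = -59820*(-369836 + 10*√2153) = 22123589520 - 598200*√2153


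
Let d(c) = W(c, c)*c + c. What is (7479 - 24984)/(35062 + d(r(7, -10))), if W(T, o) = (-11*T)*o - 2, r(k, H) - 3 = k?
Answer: -17505/24052 ≈ -0.72780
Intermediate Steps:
r(k, H) = 3 + k
W(T, o) = -2 - 11*T*o (W(T, o) = -11*T*o - 2 = -2 - 11*T*o)
d(c) = c + c*(-2 - 11*c**2) (d(c) = (-2 - 11*c*c)*c + c = (-2 - 11*c**2)*c + c = c*(-2 - 11*c**2) + c = c + c*(-2 - 11*c**2))
(7479 - 24984)/(35062 + d(r(7, -10))) = (7479 - 24984)/(35062 + (-(3 + 7) - 11*(3 + 7)**3)) = -17505/(35062 + (-1*10 - 11*10**3)) = -17505/(35062 + (-10 - 11*1000)) = -17505/(35062 + (-10 - 11000)) = -17505/(35062 - 11010) = -17505/24052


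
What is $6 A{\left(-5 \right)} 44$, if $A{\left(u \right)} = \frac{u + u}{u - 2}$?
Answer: $\frac{2640}{7} \approx 377.14$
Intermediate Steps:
$A{\left(u \right)} = \frac{2 u}{-2 + u}$
$6 A{\left(-5 \right)} 44 = 6 \cdot 2 \left(-5\right) \frac{1}{-2 - 5} \cdot 44 = 6 \cdot 2 \left(-5\right) \frac{1}{-7} \cdot 44 = 6 \cdot 2 \left(-5\right) \left(- \frac{1}{7}\right) 44 = 6 \cdot \frac{10}{7} \cdot 44 = \frac{60}{7} \cdot 44 = \frac{2640}{7}$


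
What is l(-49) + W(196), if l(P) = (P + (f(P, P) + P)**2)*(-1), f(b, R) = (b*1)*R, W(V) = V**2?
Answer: -5493439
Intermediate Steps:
f(b, R) = R*b (f(b, R) = b*R = R*b)
l(P) = -P - (P + P**2)**2 (l(P) = (P + (P*P + P)**2)*(-1) = (P + (P**2 + P)**2)*(-1) = (P + (P + P**2)**2)*(-1) = -P - (P + P**2)**2)
l(-49) + W(196) = -1*(-49)*(1 - 49*(1 - 49)**2) + 196**2 = -1*(-49)*(1 - 49*(-48)**2) + 38416 = -1*(-49)*(1 - 49*2304) + 38416 = -1*(-49)*(1 - 112896) + 38416 = -1*(-49)*(-112895) + 38416 = -5531855 + 38416 = -5493439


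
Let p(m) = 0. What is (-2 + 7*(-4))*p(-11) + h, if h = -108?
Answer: -108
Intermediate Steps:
(-2 + 7*(-4))*p(-11) + h = (-2 + 7*(-4))*0 - 108 = (-2 - 28)*0 - 108 = -30*0 - 108 = 0 - 108 = -108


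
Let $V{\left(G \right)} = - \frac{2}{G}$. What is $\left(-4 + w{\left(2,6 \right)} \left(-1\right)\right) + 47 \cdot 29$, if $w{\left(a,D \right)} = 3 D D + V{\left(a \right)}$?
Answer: $1252$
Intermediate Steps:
$w{\left(a,D \right)} = - \frac{2}{a} + 3 D^{2}$ ($w{\left(a,D \right)} = 3 D D - \frac{2}{a} = 3 D^{2} - \frac{2}{a} = - \frac{2}{a} + 3 D^{2}$)
$\left(-4 + w{\left(2,6 \right)} \left(-1\right)\right) + 47 \cdot 29 = \left(-4 + \left(- \frac{2}{2} + 3 \cdot 6^{2}\right) \left(-1\right)\right) + 47 \cdot 29 = \left(-4 + \left(\left(-2\right) \frac{1}{2} + 3 \cdot 36\right) \left(-1\right)\right) + 1363 = \left(-4 + \left(-1 + 108\right) \left(-1\right)\right) + 1363 = \left(-4 + 107 \left(-1\right)\right) + 1363 = \left(-4 - 107\right) + 1363 = -111 + 1363 = 1252$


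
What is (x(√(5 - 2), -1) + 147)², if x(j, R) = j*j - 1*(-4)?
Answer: 23716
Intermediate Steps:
x(j, R) = 4 + j² (x(j, R) = j² + 4 = 4 + j²)
(x(√(5 - 2), -1) + 147)² = ((4 + (√(5 - 2))²) + 147)² = ((4 + (√3)²) + 147)² = ((4 + 3) + 147)² = (7 + 147)² = 154² = 23716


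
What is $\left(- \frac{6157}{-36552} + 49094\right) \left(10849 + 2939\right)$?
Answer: $\frac{2061869061705}{3046} \approx 6.7691 \cdot 10^{8}$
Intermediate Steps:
$\left(- \frac{6157}{-36552} + 49094\right) \left(10849 + 2939\right) = \left(\left(-6157\right) \left(- \frac{1}{36552}\right) + 49094\right) 13788 = \left(\frac{6157}{36552} + 49094\right) 13788 = \frac{1794490045}{36552} \cdot 13788 = \frac{2061869061705}{3046}$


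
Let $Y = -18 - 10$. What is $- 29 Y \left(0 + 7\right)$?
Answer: $5684$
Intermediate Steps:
$Y = -28$ ($Y = -18 - 10 = -28$)
$- 29 Y \left(0 + 7\right) = \left(-29\right) \left(-28\right) \left(0 + 7\right) = 812 \cdot 7 = 5684$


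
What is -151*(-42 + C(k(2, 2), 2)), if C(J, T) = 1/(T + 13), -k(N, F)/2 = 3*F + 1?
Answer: 94979/15 ≈ 6331.9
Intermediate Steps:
k(N, F) = -2 - 6*F (k(N, F) = -2*(3*F + 1) = -2*(1 + 3*F) = -2 - 6*F)
C(J, T) = 1/(13 + T)
-151*(-42 + C(k(2, 2), 2)) = -151*(-42 + 1/(13 + 2)) = -151*(-42 + 1/15) = -151*(-629/15) = 94979/15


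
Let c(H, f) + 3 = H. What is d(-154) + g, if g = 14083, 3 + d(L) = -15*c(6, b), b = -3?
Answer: 14035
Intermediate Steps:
c(H, f) = -3 + H
d(L) = -48 (d(L) = -3 - 15*(-3 + 6) = -3 - 15*3 = -3 - 45 = -48)
d(-154) + g = -48 + 14083 = 14035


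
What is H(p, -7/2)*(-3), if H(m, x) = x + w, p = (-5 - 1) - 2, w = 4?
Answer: -3/2 ≈ -1.5000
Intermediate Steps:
p = -8 (p = -6 - 2 = -8)
H(m, x) = 4 + x (H(m, x) = x + 4 = 4 + x)
H(p, -7/2)*(-3) = (4 - 7/2)*(-3) = (1/2)*(-3) = -3/2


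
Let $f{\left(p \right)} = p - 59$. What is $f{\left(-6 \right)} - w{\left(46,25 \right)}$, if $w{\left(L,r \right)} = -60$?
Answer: $-5$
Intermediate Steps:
$f{\left(p \right)} = -59 + p$
$f{\left(-6 \right)} - w{\left(46,25 \right)} = \left(-59 - 6\right) - -60 = -65 + 60 = -5$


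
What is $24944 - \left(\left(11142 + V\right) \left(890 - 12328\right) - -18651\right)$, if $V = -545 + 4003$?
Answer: $167001093$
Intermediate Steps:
$V = 3458$
$24944 - \left(\left(11142 + V\right) \left(890 - 12328\right) - -18651\right) = 24944 - \left(\left(11142 + 3458\right) \left(890 - 12328\right) - -18651\right) = 24944 - \left(14600 \left(-11438\right) + 18651\right) = 24944 - \left(-166994800 + 18651\right) = 24944 - -166976149 = 24944 + 166976149 = 167001093$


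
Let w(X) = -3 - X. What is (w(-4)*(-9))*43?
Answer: -387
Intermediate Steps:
(w(-4)*(-9))*43 = ((-3 - 1*(-4))*(-9))*43 = ((-3 + 4)*(-9))*43 = (1*(-9))*43 = -9*43 = -387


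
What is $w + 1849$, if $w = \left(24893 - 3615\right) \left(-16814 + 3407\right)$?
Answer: $-285272297$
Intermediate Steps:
$w = -285274146$ ($w = 21278 \left(-13407\right) = -285274146$)
$w + 1849 = -285274146 + 1849 = -285272297$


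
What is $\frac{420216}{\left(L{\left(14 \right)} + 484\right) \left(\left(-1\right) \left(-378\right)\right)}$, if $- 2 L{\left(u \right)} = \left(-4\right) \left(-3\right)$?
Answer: $\frac{35018}{15057} \approx 2.3257$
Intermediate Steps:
$L{\left(u \right)} = -6$ ($L{\left(u \right)} = - \frac{\left(-4\right) \left(-3\right)}{2} = \left(- \frac{1}{2}\right) 12 = -6$)
$\frac{420216}{\left(L{\left(14 \right)} + 484\right) \left(\left(-1\right) \left(-378\right)\right)} = \frac{420216}{\left(-6 + 484\right) \left(\left(-1\right) \left(-378\right)\right)} = \frac{420216}{478 \cdot 378} = \frac{420216}{180684} = 420216 \cdot \frac{1}{180684} = \frac{35018}{15057}$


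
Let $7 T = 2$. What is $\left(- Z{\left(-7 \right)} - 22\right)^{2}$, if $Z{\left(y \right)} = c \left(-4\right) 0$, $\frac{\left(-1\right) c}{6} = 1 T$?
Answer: $484$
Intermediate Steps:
$T = \frac{2}{7}$ ($T = \frac{1}{7} \cdot 2 = \frac{2}{7} \approx 0.28571$)
$c = - \frac{12}{7}$ ($c = - 6 \cdot 1 \cdot \frac{2}{7} = \left(-6\right) \frac{2}{7} = - \frac{12}{7} \approx -1.7143$)
$Z{\left(y \right)} = 0$ ($Z{\left(y \right)} = \left(- \frac{12}{7}\right) \left(-4\right) 0 = \frac{48}{7} \cdot 0 = 0$)
$\left(- Z{\left(-7 \right)} - 22\right)^{2} = \left(\left(-1\right) 0 - 22\right)^{2} = \left(0 - 22\right)^{2} = \left(-22\right)^{2} = 484$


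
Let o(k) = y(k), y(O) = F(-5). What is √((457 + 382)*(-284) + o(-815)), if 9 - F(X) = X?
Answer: I*√238262 ≈ 488.12*I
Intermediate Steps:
F(X) = 9 - X
y(O) = 14 (y(O) = 9 - 1*(-5) = 9 + 5 = 14)
o(k) = 14
√((457 + 382)*(-284) + o(-815)) = √((457 + 382)*(-284) + 14) = √(839*(-284) + 14) = √(-238276 + 14) = √(-238262) = I*√238262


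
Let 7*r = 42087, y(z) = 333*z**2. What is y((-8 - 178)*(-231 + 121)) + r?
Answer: 975783681687/7 ≈ 1.3940e+11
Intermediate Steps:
r = 42087/7 (r = (1/7)*42087 = 42087/7 ≈ 6012.4)
y((-8 - 178)*(-231 + 121)) + r = 333*((-8 - 178)*(-231 + 121))**2 + 42087/7 = 333*(-186*(-110))**2 + 42087/7 = 333*20460**2 + 42087/7 = 333*418611600 + 42087/7 = 139397662800 + 42087/7 = 975783681687/7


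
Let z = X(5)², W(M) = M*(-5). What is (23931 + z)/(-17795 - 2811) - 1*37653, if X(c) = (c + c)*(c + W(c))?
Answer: -775941649/20606 ≈ -37656.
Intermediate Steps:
W(M) = -5*M
X(c) = -8*c² (X(c) = (c + c)*(c - 5*c) = (2*c)*(-4*c) = -8*c²)
z = 40000 (z = (-8*5²)² = (-8*25)² = (-200)² = 40000)
(23931 + z)/(-17795 - 2811) - 1*37653 = (23931 + 40000)/(-17795 - 2811) - 1*37653 = 63931/(-20606) - 37653 = 63931*(-1/20606) - 37653 = -63931/20606 - 37653 = -775941649/20606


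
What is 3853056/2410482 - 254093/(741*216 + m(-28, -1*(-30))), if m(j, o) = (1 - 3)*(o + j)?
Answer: 700452681/64300410844 ≈ 0.010893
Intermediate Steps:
m(j, o) = -2*j - 2*o (m(j, o) = -2*(j + o) = -2*j - 2*o)
3853056/2410482 - 254093/(741*216 + m(-28, -1*(-30))) = 3853056/2410482 - 254093/(741*216 + (-2*(-28) - (-2)*(-30))) = 3853056*(1/2410482) - 254093/(160056 + (56 - 2*30)) = 642176/401747 - 254093/(160056 + (56 - 60)) = 642176/401747 - 254093/(160056 - 4) = 642176/401747 - 254093/160052 = 700452681/64300410844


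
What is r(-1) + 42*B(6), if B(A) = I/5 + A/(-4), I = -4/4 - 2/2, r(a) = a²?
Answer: -394/5 ≈ -78.800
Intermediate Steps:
I = -2 (I = -4*¼ - 2*½ = -1 - 1 = -2)
B(A) = -⅖ - A/4 (B(A) = -2/5 + A/(-4) = -2*⅕ + A*(-¼) = -⅖ - A/4)
r(-1) + 42*B(6) = (-1)² + 42*(-⅖ - ¼*6) = 1 + 42*(-⅖ - 3/2) = 1 + 42*(-19/10) = 1 - 399/5 = -394/5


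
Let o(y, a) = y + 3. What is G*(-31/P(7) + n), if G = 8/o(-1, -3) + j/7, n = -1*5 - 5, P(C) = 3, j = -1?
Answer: -549/7 ≈ -78.429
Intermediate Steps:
o(y, a) = 3 + y
n = -10 (n = -5 - 5 = -10)
G = 27/7 (G = 8/(3 - 1) - 1/7 = 8/2 - 1*1/7 = 8*(1/2) - 1/7 = 4 - 1/7 = 27/7 ≈ 3.8571)
G*(-31/P(7) + n) = 27*(-31/3 - 10)/7 = (27/7)*(-61/3) = -549/7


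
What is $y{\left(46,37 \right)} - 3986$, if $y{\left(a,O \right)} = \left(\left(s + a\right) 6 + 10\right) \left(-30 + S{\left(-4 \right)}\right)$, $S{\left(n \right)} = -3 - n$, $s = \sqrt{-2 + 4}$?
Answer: $-12280 - 174 \sqrt{2} \approx -12526.0$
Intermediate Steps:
$s = \sqrt{2} \approx 1.4142$
$y{\left(a,O \right)} = -290 - 174 a - 174 \sqrt{2}$ ($y{\left(a,O \right)} = \left(\left(\sqrt{2} + a\right) 6 + 10\right) \left(-30 - -1\right) = \left(\left(a + \sqrt{2}\right) 6 + 10\right) \left(-30 + \left(-3 + 4\right)\right) = \left(\left(6 a + 6 \sqrt{2}\right) + 10\right) \left(-30 + 1\right) = \left(10 + 6 a + 6 \sqrt{2}\right) \left(-29\right) = -290 - 174 a - 174 \sqrt{2}$)
$y{\left(46,37 \right)} - 3986 = \left(-290 - 8004 - 174 \sqrt{2}\right) - 3986 = \left(-8294 - 174 \sqrt{2}\right) - 3986 = -12280 - 174 \sqrt{2}$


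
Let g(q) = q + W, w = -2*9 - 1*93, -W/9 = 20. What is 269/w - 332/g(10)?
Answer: -4439/9435 ≈ -0.47048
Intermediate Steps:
W = -180 (W = -9*20 = -180)
w = -111 (w = -18 - 93 = -111)
g(q) = -180 + q (g(q) = q - 180 = -180 + q)
269/w - 332/g(10) = 269/(-111) - 332/(-180 + 10) = 269*(-1/111) - 332/(-170) = -269/111 - 332*(-1/170) = -269/111 + 166/85 = -4439/9435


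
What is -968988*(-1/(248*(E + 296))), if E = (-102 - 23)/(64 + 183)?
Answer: 19945003/1508398 ≈ 13.223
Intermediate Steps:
E = -125/247 ≈ -0.50607
-968988*(-1/(248*(E + 296))) = -968988*(-1/(248*(-125/247 + 296))) = -968988/((72987/247)*(-248)) = -968988/(-18100776/247) = -968988*(-247/18100776) = 19945003/1508398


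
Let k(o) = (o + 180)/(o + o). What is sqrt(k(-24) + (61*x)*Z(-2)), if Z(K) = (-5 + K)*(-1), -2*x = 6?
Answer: I*sqrt(5137)/2 ≈ 35.836*I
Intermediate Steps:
x = -3 (x = -1/2*6 = -3)
k(o) = (180 + o)/(2*o) (k(o) = (180 + o)/((2*o)) = (180 + o)*(1/(2*o)) = (180 + o)/(2*o))
Z(K) = 5 - K
sqrt(k(-24) + (61*x)*Z(-2)) = sqrt((1/2)*(180 - 24)/(-24) + (61*(-3))*(5 - 1*(-2))) = sqrt((1/2)*(-1/24)*156 - 183*(5 + 2)) = sqrt(-13/4 - 183*7) = sqrt(-13/4 - 1281) = sqrt(-5137/4) = I*sqrt(5137)/2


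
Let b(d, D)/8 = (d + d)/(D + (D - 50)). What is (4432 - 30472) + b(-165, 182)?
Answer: -4089600/157 ≈ -26048.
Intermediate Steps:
b(d, D) = 16*d/(-50 + 2*D) (b(d, D) = 8*((d + d)/(D + (D - 50))) = 8*((2*d)/(D + (-50 + D))) = 8*((2*d)/(-50 + 2*D)) = 8*(2*d/(-50 + 2*D)) = 16*d/(-50 + 2*D))
(4432 - 30472) + b(-165, 182) = (4432 - 30472) + 8*(-165)/(-25 + 182) = -26040 + 8*(-165)/157 = -26040 + 8*(-165)*(1/157) = -26040 - 1320/157 = -4089600/157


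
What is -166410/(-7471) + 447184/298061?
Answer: 52941242674/2226813731 ≈ 23.774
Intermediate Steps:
-166410/(-7471) + 447184/298061 = -166410*(-1/7471) + 447184*(1/298061) = 166410/7471 + 447184/298061 = 52941242674/2226813731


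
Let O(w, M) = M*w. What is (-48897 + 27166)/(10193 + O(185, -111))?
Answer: 21731/10342 ≈ 2.1012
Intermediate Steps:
(-48897 + 27166)/(10193 + O(185, -111)) = (-48897 + 27166)/(10193 - 111*185) = -21731/(10193 - 20535) = -21731/(-10342) = -21731*(-1/10342) = 21731/10342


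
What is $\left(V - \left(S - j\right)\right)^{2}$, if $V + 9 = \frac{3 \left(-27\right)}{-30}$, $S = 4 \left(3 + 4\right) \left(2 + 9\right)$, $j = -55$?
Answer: $\frac{13638249}{100} \approx 1.3638 \cdot 10^{5}$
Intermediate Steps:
$S = 308$ ($S = 4 \cdot 7 \cdot 11 = 4 \cdot 77 = 308$)
$V = - \frac{63}{10}$ ($V = -9 + \frac{3 \left(-27\right)}{-30} = -9 - - \frac{27}{10} = -9 + \frac{27}{10} = - \frac{63}{10} \approx -6.3$)
$\left(V - \left(S - j\right)\right)^{2} = \left(- \frac{63}{10} - 363\right)^{2} = \left(- \frac{3693}{10}\right)^{2} = \frac{13638249}{100}$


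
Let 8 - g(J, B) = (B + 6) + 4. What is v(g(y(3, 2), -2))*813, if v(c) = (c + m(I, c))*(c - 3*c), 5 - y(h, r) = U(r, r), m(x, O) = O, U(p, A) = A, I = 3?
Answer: 0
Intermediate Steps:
y(h, r) = 5 - r
g(J, B) = -2 - B (g(J, B) = 8 - ((B + 6) + 4) = 8 - ((6 + B) + 4) = 8 - (10 + B) = 8 + (-10 - B) = -2 - B)
v(c) = -4*c**2 (v(c) = (c + c)*(c - 3*c) = (2*c)*(-2*c) = -4*c**2)
v(g(y(3, 2), -2))*813 = -4*(-2 - 1*(-2))**2*813 = -4*(-2 + 2)**2*813 = -4*0**2*813 = -4*0*813 = 0*813 = 0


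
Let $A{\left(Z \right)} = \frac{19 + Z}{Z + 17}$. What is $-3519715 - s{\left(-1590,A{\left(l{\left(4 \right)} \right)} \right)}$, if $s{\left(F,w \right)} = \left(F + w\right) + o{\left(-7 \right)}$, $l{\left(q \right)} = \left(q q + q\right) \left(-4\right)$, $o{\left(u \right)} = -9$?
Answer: $- \frac{221641369}{63} \approx -3.5181 \cdot 10^{6}$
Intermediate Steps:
$l{\left(q \right)} = - 4 q - 4 q^{2}$ ($l{\left(q \right)} = \left(q^{2} + q\right) \left(-4\right) = \left(q + q^{2}\right) \left(-4\right) = - 4 q - 4 q^{2}$)
$A{\left(Z \right)} = \frac{19 + Z}{17 + Z}$
$s{\left(F,w \right)} = -9 + F + w$ ($s{\left(F,w \right)} = \left(F + w\right) - 9 = -9 + F + w$)
$-3519715 - s{\left(-1590,A{\left(l{\left(4 \right)} \right)} \right)} = -3519715 - \left(-9 - 1590 + \frac{19 - 16 \left(1 + 4\right)}{17 - 16 \left(1 + 4\right)}\right) = -3519715 - \left(-9 - 1590 + \frac{19 - 16 \cdot 5}{17 - 16 \cdot 5}\right) = -3519715 - \left(-9 - 1590 + \frac{19 - 80}{17 - 80}\right) = -3519715 - \left(-9 - 1590 + \frac{1}{-63} \left(-61\right)\right) = -3519715 - \left(-9 - 1590 - - \frac{61}{63}\right) = -3519715 - \left(-9 - 1590 + \frac{61}{63}\right) = -3519715 - - \frac{100676}{63} = -3519715 + \frac{100676}{63} = - \frac{221641369}{63}$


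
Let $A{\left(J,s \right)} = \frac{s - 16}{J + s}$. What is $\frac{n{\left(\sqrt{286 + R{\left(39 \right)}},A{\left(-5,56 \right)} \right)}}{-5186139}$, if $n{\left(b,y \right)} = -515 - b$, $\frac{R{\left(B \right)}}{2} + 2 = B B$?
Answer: $\frac{515}{5186139} + \frac{2 \sqrt{831}}{5186139} \approx 0.00011042$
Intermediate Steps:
$A{\left(J,s \right)} = \frac{-16 + s}{J + s}$
$R{\left(B \right)} = -4 + 2 B^{2}$ ($R{\left(B \right)} = -4 + 2 B B = -4 + 2 B^{2}$)
$\frac{n{\left(\sqrt{286 + R{\left(39 \right)}},A{\left(-5,56 \right)} \right)}}{-5186139} = \frac{-515 - \sqrt{286 - \left(4 - 2 \cdot 39^{2}\right)}}{-5186139} = \left(-515 - \sqrt{286 + \left(-4 + 2 \cdot 1521\right)}\right) \left(- \frac{1}{5186139}\right) = \left(-515 - \sqrt{286 + \left(-4 + 3042\right)}\right) \left(- \frac{1}{5186139}\right) = \left(-515 - \sqrt{286 + 3038}\right) \left(- \frac{1}{5186139}\right) = \left(-515 - \sqrt{3324}\right) \left(- \frac{1}{5186139}\right) = \left(-515 - 2 \sqrt{831}\right) \left(- \frac{1}{5186139}\right) = \frac{515}{5186139} + \frac{2 \sqrt{831}}{5186139}$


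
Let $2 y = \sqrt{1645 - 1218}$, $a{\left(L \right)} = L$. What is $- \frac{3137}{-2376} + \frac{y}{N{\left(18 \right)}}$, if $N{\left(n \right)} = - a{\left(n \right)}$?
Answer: $\frac{3137}{2376} - \frac{\sqrt{427}}{36} \approx 0.74629$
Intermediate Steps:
$N{\left(n \right)} = - n$
$y = \frac{\sqrt{427}}{2}$ ($y = \frac{\sqrt{1645 - 1218}}{2} = \frac{\sqrt{427}}{2} \approx 10.332$)
$- \frac{3137}{-2376} + \frac{y}{N{\left(18 \right)}} = - \frac{3137}{-2376} + \frac{\frac{1}{2} \sqrt{427}}{\left(-1\right) 18} = \left(-3137\right) \left(- \frac{1}{2376}\right) + \frac{\frac{1}{2} \sqrt{427}}{-18} = \frac{3137}{2376} + \frac{\sqrt{427}}{2} \left(- \frac{1}{18}\right) = \frac{3137}{2376} - \frac{\sqrt{427}}{36}$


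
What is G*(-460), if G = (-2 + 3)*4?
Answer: -1840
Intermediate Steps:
G = 4 (G = 1*4 = 4)
G*(-460) = 4*(-460) = -1840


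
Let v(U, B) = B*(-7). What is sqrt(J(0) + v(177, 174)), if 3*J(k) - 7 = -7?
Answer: I*sqrt(1218) ≈ 34.9*I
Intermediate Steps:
v(U, B) = -7*B
J(k) = 0 (J(k) = 7/3 + (1/3)*(-7) = 7/3 - 7/3 = 0)
sqrt(J(0) + v(177, 174)) = sqrt(0 - 7*174) = sqrt(0 - 1218) = sqrt(-1218) = I*sqrt(1218)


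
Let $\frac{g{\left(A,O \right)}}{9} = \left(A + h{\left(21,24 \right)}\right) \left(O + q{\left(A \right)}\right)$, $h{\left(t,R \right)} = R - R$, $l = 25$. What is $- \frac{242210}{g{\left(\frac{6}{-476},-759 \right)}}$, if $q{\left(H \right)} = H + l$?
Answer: $- \frac{2743948648}{943353} \approx -2908.7$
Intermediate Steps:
$q{\left(H \right)} = 25 + H$ ($q{\left(H \right)} = H + 25 = 25 + H$)
$h{\left(t,R \right)} = 0$
$g{\left(A,O \right)} = 9 A \left(25 + A + O\right)$ ($g{\left(A,O \right)} = 9 \left(A + 0\right) \left(O + \left(25 + A\right)\right) = 9 A \left(25 + A + O\right)$)
$- \frac{242210}{g{\left(\frac{6}{-476},-759 \right)}} = - \frac{242210}{9 \frac{6}{-476} \left(25 + \frac{6}{-476} - 759\right)} = - \frac{242210}{9 \cdot 6 \left(- \frac{1}{476}\right) \left(25 + 6 \left(- \frac{1}{476}\right) - 759\right)} = - \frac{242210}{9 \left(- \frac{3}{238}\right) \left(25 - \frac{3}{238} - 759\right)} = - \frac{242210}{9 \left(- \frac{3}{238}\right) \left(- \frac{174695}{238}\right)} = - \frac{242210}{\frac{4716765}{56644}} = \left(-242210\right) \frac{56644}{4716765} = - \frac{2743948648}{943353}$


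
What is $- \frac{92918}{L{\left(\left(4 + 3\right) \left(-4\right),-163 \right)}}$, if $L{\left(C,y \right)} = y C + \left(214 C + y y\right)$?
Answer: $- \frac{92918}{25141} \approx -3.6959$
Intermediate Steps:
$L{\left(C,y \right)} = y^{2} + 214 C + C y$ ($L{\left(C,y \right)} = C y + \left(214 C + y^{2}\right) = C y + \left(y^{2} + 214 C\right) = y^{2} + 214 C + C y$)
$- \frac{92918}{L{\left(\left(4 + 3\right) \left(-4\right),-163 \right)}} = - \frac{92918}{\left(-163\right)^{2} + 214 \left(4 + 3\right) \left(-4\right) + \left(4 + 3\right) \left(-4\right) \left(-163\right)} = - \frac{92918}{26569 + 214 \cdot 7 \left(-4\right) + 7 \left(-4\right) \left(-163\right)} = - \frac{92918}{26569 + 214 \left(-28\right) - -4564} = - \frac{92918}{26569 - 5992 + 4564} = - \frac{92918}{25141}$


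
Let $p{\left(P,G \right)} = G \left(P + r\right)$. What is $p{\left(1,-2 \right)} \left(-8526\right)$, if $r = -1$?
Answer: $0$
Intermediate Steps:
$p{\left(P,G \right)} = G \left(-1 + P\right)$ ($p{\left(P,G \right)} = G \left(P - 1\right) = G \left(-1 + P\right)$)
$p{\left(1,-2 \right)} \left(-8526\right) = - 2 \left(-1 + 1\right) \left(-8526\right) = \left(-2\right) 0 \left(-8526\right) = 0 \left(-8526\right) = 0$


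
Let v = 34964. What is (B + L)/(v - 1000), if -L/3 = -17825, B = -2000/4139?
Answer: 221331025/140576996 ≈ 1.5744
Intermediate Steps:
B = -2000/4139 (B = -2000*1/4139 = -2000/4139 ≈ -0.48321)
L = 53475 (L = -3*(-17825) = 53475)
(B + L)/(v - 1000) = (-2000/4139 + 53475)/(34964 - 1000) = (221331025/4139)/33964 = (221331025/4139)*(1/33964) = 221331025/140576996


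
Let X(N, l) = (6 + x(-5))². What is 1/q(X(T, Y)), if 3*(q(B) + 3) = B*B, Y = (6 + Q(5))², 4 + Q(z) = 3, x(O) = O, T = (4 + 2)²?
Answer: -3/8 ≈ -0.37500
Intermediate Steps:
T = 36 (T = 6² = 36)
Q(z) = -1 (Q(z) = -4 + 3 = -1)
Y = 25 (Y = (6 - 1)² = 5² = 25)
X(N, l) = 1 (X(N, l) = (6 - 5)² = 1² = 1)
q(B) = -3 + B²/3 (q(B) = -3 + (B*B)/3 = -3 + B²/3)
1/q(X(T, Y)) = 1/(-3 + (⅓)*1²) = 1/(-3 + (⅓)*1) = 1/(-3 + ⅓) = 1/(-8/3) = -3/8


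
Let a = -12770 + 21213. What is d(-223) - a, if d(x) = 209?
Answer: -8234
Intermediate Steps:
a = 8443
d(-223) - a = 209 - 1*8443 = 209 - 8443 = -8234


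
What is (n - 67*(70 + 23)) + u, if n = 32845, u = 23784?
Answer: 50398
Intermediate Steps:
(n - 67*(70 + 23)) + u = (32845 - 67*(70 + 23)) + 23784 = (32845 - 67*93) + 23784 = (32845 - 6231) + 23784 = 26614 + 23784 = 50398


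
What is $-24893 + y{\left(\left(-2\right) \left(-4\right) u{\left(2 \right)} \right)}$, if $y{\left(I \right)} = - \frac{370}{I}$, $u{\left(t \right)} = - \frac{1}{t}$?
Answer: $- \frac{49601}{2} \approx -24801.0$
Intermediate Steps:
$-24893 + y{\left(\left(-2\right) \left(-4\right) u{\left(2 \right)} \right)} = -24893 - \frac{370}{\left(-2\right) \left(-4\right) \left(- \frac{1}{2}\right)} = -24893 - \frac{370}{8 \left(\left(-1\right) \frac{1}{2}\right)} = -24893 - \frac{370}{8 \left(- \frac{1}{2}\right)} = -24893 - \frac{370}{-4} = -24893 - - \frac{185}{2} = -24893 + \frac{185}{2} = - \frac{49601}{2}$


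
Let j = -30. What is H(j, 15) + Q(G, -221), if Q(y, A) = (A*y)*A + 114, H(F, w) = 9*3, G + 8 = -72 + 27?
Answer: -2588432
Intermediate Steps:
G = -53 (G = -8 + (-72 + 27) = -8 - 45 = -53)
H(F, w) = 27
Q(y, A) = 114 + y*A**2 (Q(y, A) = y*A**2 + 114 = 114 + y*A**2)
H(j, 15) + Q(G, -221) = 27 + (114 - 53*(-221)**2) = 27 + (114 - 53*48841) = 27 + (114 - 2588573) = 27 - 2588459 = -2588432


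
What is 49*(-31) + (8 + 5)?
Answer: -1506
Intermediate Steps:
49*(-31) + (8 + 5) = -1519 + 13 = -1506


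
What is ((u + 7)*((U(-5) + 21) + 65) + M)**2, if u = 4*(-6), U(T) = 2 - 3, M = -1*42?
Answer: 2211169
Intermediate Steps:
M = -42
U(T) = -1
u = -24
((u + 7)*((U(-5) + 21) + 65) + M)**2 = ((-24 + 7)*((-1 + 21) + 65) - 42)**2 = (-17*(20 + 65) - 42)**2 = (-17*85 - 42)**2 = (-1445 - 42)**2 = (-1487)**2 = 2211169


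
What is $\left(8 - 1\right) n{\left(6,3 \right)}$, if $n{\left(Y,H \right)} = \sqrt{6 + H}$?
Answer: $21$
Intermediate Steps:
$\left(8 - 1\right) n{\left(6,3 \right)} = \left(8 - 1\right) \sqrt{6 + 3} = 7 \sqrt{9} = 7 \cdot 3 = 21$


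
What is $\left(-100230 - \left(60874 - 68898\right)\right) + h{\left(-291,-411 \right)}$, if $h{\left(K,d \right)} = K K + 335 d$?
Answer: $-145210$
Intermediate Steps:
$h{\left(K,d \right)} = K^{2} + 335 d$
$\left(-100230 - \left(60874 - 68898\right)\right) + h{\left(-291,-411 \right)} = \left(-100230 - \left(60874 - 68898\right)\right) + \left(\left(-291\right)^{2} + 335 \left(-411\right)\right) = \left(-100230 - \left(60874 - 68898\right)\right) + \left(84681 - 137685\right) = \left(-100230 - -8024\right) - 53004 = \left(-100230 + 8024\right) - 53004 = -92206 - 53004 = -145210$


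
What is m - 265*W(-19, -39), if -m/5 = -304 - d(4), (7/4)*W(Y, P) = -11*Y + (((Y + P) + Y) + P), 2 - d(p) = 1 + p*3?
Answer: -88325/7 ≈ -12618.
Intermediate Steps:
d(p) = 1 - 3*p (d(p) = 2 - (1 + p*3) = 2 - (1 + 3*p) = 2 + (-1 - 3*p) = 1 - 3*p)
W(Y, P) = -36*Y/7 + 8*P/7 (W(Y, P) = 4*(-11*Y + (((Y + P) + Y) + P))/7 = 4*(-11*Y + (((P + Y) + Y) + P))/7 = 4*(-11*Y + ((P + 2*Y) + P))/7 = 4*(-11*Y + (2*P + 2*Y))/7 = 4*(-9*Y + 2*P)/7 = -36*Y/7 + 8*P/7)
m = 1465 (m = -5*(-304 - (1 - 3*4)) = -5*(-304 - (1 - 12)) = -5*(-304 - 1*(-11)) = -5*(-304 + 11) = -5*(-293) = 1465)
m - 265*W(-19, -39) = 1465 - 265*(-36/7*(-19) + (8/7)*(-39)) = 1465 - 265*(684/7 - 312/7) = 1465 - 265*372/7 = 1465 - 98580/7 = -88325/7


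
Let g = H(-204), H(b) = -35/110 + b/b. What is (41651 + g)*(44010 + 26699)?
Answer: 64793272933/22 ≈ 2.9451e+9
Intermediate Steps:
H(b) = 15/22 (H(b) = -35*1/110 + 1 = -7/22 + 1 = 15/22)
g = 15/22 ≈ 0.68182
(41651 + g)*(44010 + 26699) = (41651 + 15/22)*(44010 + 26699) = (916337/22)*70709 = 64793272933/22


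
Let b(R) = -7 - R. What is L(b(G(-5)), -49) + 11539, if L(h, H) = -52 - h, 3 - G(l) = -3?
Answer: 11500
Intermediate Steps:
G(l) = 6 (G(l) = 3 - 1*(-3) = 3 + 3 = 6)
L(b(G(-5)), -49) + 11539 = (-52 - (-7 - 1*6)) + 11539 = (-52 - (-7 - 6)) + 11539 = (-52 - 1*(-13)) + 11539 = (-52 + 13) + 11539 = -39 + 11539 = 11500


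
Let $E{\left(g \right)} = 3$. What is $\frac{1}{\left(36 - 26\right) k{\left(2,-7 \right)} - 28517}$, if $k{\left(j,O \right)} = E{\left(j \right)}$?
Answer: $- \frac{1}{28487} \approx -3.5104 \cdot 10^{-5}$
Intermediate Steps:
$k{\left(j,O \right)} = 3$
$\frac{1}{\left(36 - 26\right) k{\left(2,-7 \right)} - 28517} = \frac{1}{\left(36 - 26\right) 3 - 28517} = \frac{1}{10 \cdot 3 - 28517} = \frac{1}{30 - 28517} = \frac{1}{-28487} = - \frac{1}{28487}$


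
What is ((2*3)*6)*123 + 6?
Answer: 4434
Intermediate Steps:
((2*3)*6)*123 + 6 = (6*6)*123 + 6 = 36*123 + 6 = 4428 + 6 = 4434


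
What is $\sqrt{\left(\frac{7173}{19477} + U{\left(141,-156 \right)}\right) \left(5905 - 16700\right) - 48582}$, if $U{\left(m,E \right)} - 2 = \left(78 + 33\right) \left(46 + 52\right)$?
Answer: $\frac{i \sqrt{44574858146268473}}{19477} \approx 10840.0 i$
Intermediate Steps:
$U{\left(m,E \right)} = 10880$ ($U{\left(m,E \right)} = 2 + \left(78 + 33\right) \left(46 + 52\right) = 2 + 111 \cdot 98 = 2 + 10878 = 10880$)
$\sqrt{\left(\frac{7173}{19477} + U{\left(141,-156 \right)}\right) \left(5905 - 16700\right) - 48582} = \sqrt{\left(\frac{7173}{19477} + 10880\right) \left(5905 - 16700\right) - 48582} = \sqrt{\left(7173 \cdot \frac{1}{19477} + 10880\right) \left(-10795\right) - 48582} = \sqrt{\left(\frac{7173}{19477} + 10880\right) \left(-10795\right) - 48582} = \sqrt{\frac{211916933}{19477} \left(-10795\right) - 48582} = \sqrt{- \frac{2287643291735}{19477} - 48582} = \sqrt{- \frac{2288589523349}{19477}} = \frac{i \sqrt{44574858146268473}}{19477}$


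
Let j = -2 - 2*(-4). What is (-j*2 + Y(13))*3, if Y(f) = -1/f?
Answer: -471/13 ≈ -36.231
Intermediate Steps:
j = 6 (j = -2 + 8 = 6)
(-j*2 + Y(13))*3 = (-1*6*2 - 1/13)*3 = (-6*2 - 1*1/13)*3 = (-12 - 1/13)*3 = -157/13*3 = -471/13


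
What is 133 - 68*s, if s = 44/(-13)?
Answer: 4721/13 ≈ 363.15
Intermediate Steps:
s = -44/13 (s = 44*(-1/13) = -44/13 ≈ -3.3846)
133 - 68*s = 133 - 68*(-44/13) = 133 + 2992/13 = 4721/13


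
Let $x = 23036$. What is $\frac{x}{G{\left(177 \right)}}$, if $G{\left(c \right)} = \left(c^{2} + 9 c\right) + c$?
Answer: $\frac{23036}{33099} \approx 0.69597$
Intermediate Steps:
$G{\left(c \right)} = c^{2} + 10 c$
$\frac{x}{G{\left(177 \right)}} = \frac{23036}{177 \left(10 + 177\right)} = \frac{23036}{177 \cdot 187} = \frac{23036}{33099}$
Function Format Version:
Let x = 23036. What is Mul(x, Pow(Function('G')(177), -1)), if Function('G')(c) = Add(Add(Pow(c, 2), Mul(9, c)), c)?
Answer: Rational(23036, 33099) ≈ 0.69597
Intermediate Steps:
Function('G')(c) = Add(Pow(c, 2), Mul(10, c))
Mul(x, Pow(Function('G')(177), -1)) = Mul(23036, Pow(Mul(177, Add(10, 177)), -1)) = Mul(23036, Pow(Mul(177, 187), -1)) = Mul(23036, Pow(33099, -1)) = Mul(23036, Rational(1, 33099)) = Rational(23036, 33099)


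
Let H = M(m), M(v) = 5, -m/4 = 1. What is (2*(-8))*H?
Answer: -80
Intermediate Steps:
m = -4 (m = -4*1 = -4)
H = 5
(2*(-8))*H = (2*(-8))*5 = -16*5 = -80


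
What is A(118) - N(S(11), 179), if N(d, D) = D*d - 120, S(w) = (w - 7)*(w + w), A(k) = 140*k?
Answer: 888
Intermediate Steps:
S(w) = 2*w*(-7 + w) (S(w) = (-7 + w)*(2*w) = 2*w*(-7 + w))
N(d, D) = -120 + D*d
A(118) - N(S(11), 179) = 140*118 - (-120 + 179*(2*11*(-7 + 11))) = 16520 - (-120 + 179*(2*11*4)) = 16520 - (-120 + 179*88) = 16520 - (-120 + 15752) = 16520 - 1*15632 = 16520 - 15632 = 888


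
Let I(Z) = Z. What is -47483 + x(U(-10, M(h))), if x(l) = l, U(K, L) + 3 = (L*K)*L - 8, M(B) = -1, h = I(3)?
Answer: -47504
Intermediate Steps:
h = 3
U(K, L) = -11 + K*L² (U(K, L) = -3 + ((L*K)*L - 8) = -3 + ((K*L)*L - 8) = -3 + (K*L² - 8) = -3 + (-8 + K*L²) = -11 + K*L²)
-47483 + x(U(-10, M(h))) = -47483 + (-11 - 10*(-1)²) = -47483 + (-11 - 10*1) = -47483 + (-11 - 10) = -47483 - 21 = -47504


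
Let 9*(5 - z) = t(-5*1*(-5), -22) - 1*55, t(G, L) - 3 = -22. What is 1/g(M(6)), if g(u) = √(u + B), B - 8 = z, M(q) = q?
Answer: 3*√5/35 ≈ 0.19166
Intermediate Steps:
t(G, L) = -19 (t(G, L) = 3 - 22 = -19)
z = 119/9 (z = 5 - (-19 - 1*55)/9 = 5 - (-19 - 55)/9 = 5 - ⅑*(-74) = 5 + 74/9 = 119/9 ≈ 13.222)
B = 191/9 (B = 8 + 119/9 = 191/9 ≈ 21.222)
g(u) = √(191/9 + u) (g(u) = √(u + 191/9) = √(191/9 + u))
1/g(M(6)) = 1/(√(191 + 9*6)/3) = 1/(√(191 + 54)/3) = 1/(√245/3) = 1/((7*√5)/3) = 1/(7*√5/3) = 3*√5/35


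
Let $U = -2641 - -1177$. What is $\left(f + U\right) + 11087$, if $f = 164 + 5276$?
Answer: $15063$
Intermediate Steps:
$f = 5440$
$U = -1464$ ($U = -2641 + 1177 = -1464$)
$\left(f + U\right) + 11087 = \left(5440 - 1464\right) + 11087 = 3976 + 11087 = 15063$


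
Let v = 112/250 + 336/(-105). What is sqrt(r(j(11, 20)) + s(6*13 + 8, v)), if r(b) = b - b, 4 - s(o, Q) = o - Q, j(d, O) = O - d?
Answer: I*sqrt(52970)/25 ≈ 9.2061*I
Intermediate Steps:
v = -344/125 (v = 112*(1/250) + 336*(-1/105) = 56/125 - 16/5 = -344/125 ≈ -2.7520)
s(o, Q) = 4 + Q - o (s(o, Q) = 4 - (o - Q) = 4 + (Q - o) = 4 + Q - o)
r(b) = 0
sqrt(r(j(11, 20)) + s(6*13 + 8, v)) = sqrt(0 + (4 - 344/125 - (6*13 + 8))) = sqrt(0 + (4 - 344/125 - (78 + 8))) = sqrt(0 + (4 - 344/125 - 1*86)) = sqrt(0 + (4 - 344/125 - 86)) = sqrt(0 - 10594/125) = sqrt(-10594/125) = I*sqrt(52970)/25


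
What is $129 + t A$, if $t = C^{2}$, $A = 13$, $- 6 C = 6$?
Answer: $142$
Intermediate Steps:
$C = -1$ ($C = \left(- \frac{1}{6}\right) 6 = -1$)
$t = 1$ ($t = \left(-1\right)^{2} = 1$)
$129 + t A = 129 + 1 \cdot 13 = 129 + 13 = 142$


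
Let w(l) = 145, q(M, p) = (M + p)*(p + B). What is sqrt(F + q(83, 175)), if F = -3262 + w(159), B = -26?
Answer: 15*sqrt(157) ≈ 187.95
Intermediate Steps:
q(M, p) = (-26 + p)*(M + p) (q(M, p) = (M + p)*(p - 26) = (M + p)*(-26 + p) = (-26 + p)*(M + p))
F = -3117 (F = -3262 + 145 = -3117)
sqrt(F + q(83, 175)) = sqrt(-3117 + (175**2 - 26*83 - 26*175 + 83*175)) = sqrt(-3117 + (30625 - 2158 - 4550 + 14525)) = sqrt(-3117 + 38442) = sqrt(35325) = 15*sqrt(157)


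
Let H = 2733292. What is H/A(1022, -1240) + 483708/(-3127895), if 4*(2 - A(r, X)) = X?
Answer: 2137324865861/243975810 ≈ 8760.4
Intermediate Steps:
A(r, X) = 2 - X/4
H/A(1022, -1240) + 483708/(-3127895) = 2733292/(2 - 1/4*(-1240)) + 483708/(-3127895) = 2733292/(2 + 310) + 483708*(-1/3127895) = 2733292/312 - 483708/3127895 = 2733292*(1/312) - 483708/3127895 = 683323/78 - 483708/3127895 = 2137324865861/243975810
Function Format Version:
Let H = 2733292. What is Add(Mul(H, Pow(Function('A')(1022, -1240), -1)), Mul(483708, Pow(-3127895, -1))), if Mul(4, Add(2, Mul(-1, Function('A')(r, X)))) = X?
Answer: Rational(2137324865861, 243975810) ≈ 8760.4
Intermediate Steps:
Function('A')(r, X) = Add(2, Mul(Rational(-1, 4), X))
Add(Mul(H, Pow(Function('A')(1022, -1240), -1)), Mul(483708, Pow(-3127895, -1))) = Add(Mul(2733292, Pow(Add(2, Mul(Rational(-1, 4), -1240)), -1)), Mul(483708, Pow(-3127895, -1))) = Add(Mul(2733292, Pow(Add(2, 310), -1)), Mul(483708, Rational(-1, 3127895))) = Add(Mul(2733292, Pow(312, -1)), Rational(-483708, 3127895)) = Add(Mul(2733292, Rational(1, 312)), Rational(-483708, 3127895)) = Add(Rational(683323, 78), Rational(-483708, 3127895)) = Rational(2137324865861, 243975810)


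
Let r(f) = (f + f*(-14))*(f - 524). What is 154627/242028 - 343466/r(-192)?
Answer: 14977827805/18022372992 ≈ 0.83107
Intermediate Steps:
r(f) = -13*f*(-524 + f) (r(f) = (f - 14*f)*(-524 + f) = (-13*f)*(-524 + f) = -13*f*(-524 + f))
154627/242028 - 343466/r(-192) = 154627/242028 - 343466*(-1/(2496*(524 - 1*(-192)))) = 154627*(1/242028) - 343466*(-1/(2496*(524 + 192))) = 154627/242028 - 343466/(13*(-192)*716) = 154627/242028 - 343466/(-1787136) = 154627/242028 - 343466*(-1/1787136) = 154627/242028 + 171733/893568 = 14977827805/18022372992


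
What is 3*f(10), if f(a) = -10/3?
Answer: -10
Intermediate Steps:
f(a) = -10/3 (f(a) = -10*⅓ = -10/3)
3*f(10) = 3*(-10/3) = -10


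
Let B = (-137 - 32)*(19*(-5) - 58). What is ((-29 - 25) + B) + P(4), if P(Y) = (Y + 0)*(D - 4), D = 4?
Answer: 25803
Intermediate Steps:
P(Y) = 0 (P(Y) = (Y + 0)*(4 - 4) = Y*0 = 0)
B = 25857 (B = -169*(-95 - 58) = -169*(-153) = 25857)
((-29 - 25) + B) + P(4) = ((-29 - 25) + 25857) + 0 = (-54 + 25857) + 0 = 25803 + 0 = 25803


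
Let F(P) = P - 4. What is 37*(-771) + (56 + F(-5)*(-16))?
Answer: -28327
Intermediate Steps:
F(P) = -4 + P
37*(-771) + (56 + F(-5)*(-16)) = 37*(-771) + (56 + (-4 - 5)*(-16)) = -28527 + (56 - 9*(-16)) = -28527 + (56 + 144) = -28527 + 200 = -28327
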